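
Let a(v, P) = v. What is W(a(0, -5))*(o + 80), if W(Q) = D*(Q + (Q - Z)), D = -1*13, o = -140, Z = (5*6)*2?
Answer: -46800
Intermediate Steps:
Z = 60 (Z = 30*2 = 60)
D = -13
W(Q) = 780 - 26*Q (W(Q) = -13*(Q + (Q - 1*60)) = -13*(Q + (Q - 60)) = -13*(Q + (-60 + Q)) = -13*(-60 + 2*Q) = 780 - 26*Q)
W(a(0, -5))*(o + 80) = (780 - 26*0)*(-140 + 80) = (780 + 0)*(-60) = 780*(-60) = -46800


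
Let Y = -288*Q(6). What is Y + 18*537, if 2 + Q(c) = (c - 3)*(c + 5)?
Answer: 738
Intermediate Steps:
Q(c) = -2 + (-3 + c)*(5 + c) (Q(c) = -2 + (c - 3)*(c + 5) = -2 + (-3 + c)*(5 + c))
Y = -8928 (Y = -288*(-17 + 6**2 + 2*6) = -288*(-17 + 36 + 12) = -288*31 = -8928)
Y + 18*537 = -8928 + 18*537 = -8928 + 9666 = 738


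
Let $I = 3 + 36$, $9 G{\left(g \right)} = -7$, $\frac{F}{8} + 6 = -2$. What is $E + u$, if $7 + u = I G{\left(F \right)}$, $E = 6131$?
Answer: $\frac{18281}{3} \approx 6093.7$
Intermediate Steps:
$F = -64$ ($F = -48 + 8 \left(-2\right) = -48 - 16 = -64$)
$G{\left(g \right)} = - \frac{7}{9}$ ($G{\left(g \right)} = \frac{1}{9} \left(-7\right) = - \frac{7}{9}$)
$I = 39$
$u = - \frac{112}{3}$ ($u = -7 + 39 \left(- \frac{7}{9}\right) = -7 - \frac{91}{3} = - \frac{112}{3} \approx -37.333$)
$E + u = 6131 - \frac{112}{3} = \frac{18281}{3}$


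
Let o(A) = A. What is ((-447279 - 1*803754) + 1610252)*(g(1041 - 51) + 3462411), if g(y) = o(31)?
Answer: 1243774952798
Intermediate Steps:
g(y) = 31
((-447279 - 1*803754) + 1610252)*(g(1041 - 51) + 3462411) = ((-447279 - 1*803754) + 1610252)*(31 + 3462411) = ((-447279 - 803754) + 1610252)*3462442 = (-1251033 + 1610252)*3462442 = 359219*3462442 = 1243774952798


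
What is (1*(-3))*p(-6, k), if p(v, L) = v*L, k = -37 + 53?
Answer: 288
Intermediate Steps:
k = 16
p(v, L) = L*v
(1*(-3))*p(-6, k) = (1*(-3))*(16*(-6)) = -3*(-96) = 288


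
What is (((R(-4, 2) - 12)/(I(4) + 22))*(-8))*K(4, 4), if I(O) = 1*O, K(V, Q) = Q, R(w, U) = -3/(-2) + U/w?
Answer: 176/13 ≈ 13.538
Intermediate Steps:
R(w, U) = 3/2 + U/w (R(w, U) = -3*(-1/2) + U/w = 3/2 + U/w)
I(O) = O
(((R(-4, 2) - 12)/(I(4) + 22))*(-8))*K(4, 4) = ((((3/2 + 2/(-4)) - 12)/(4 + 22))*(-8))*4 = ((((3/2 + 2*(-1/4)) - 12)/26)*(-8))*4 = ((((3/2 - 1/2) - 12)*(1/26))*(-8))*4 = (((1 - 12)*(1/26))*(-8))*4 = (-11*1/26*(-8))*4 = -11/26*(-8)*4 = (44/13)*4 = 176/13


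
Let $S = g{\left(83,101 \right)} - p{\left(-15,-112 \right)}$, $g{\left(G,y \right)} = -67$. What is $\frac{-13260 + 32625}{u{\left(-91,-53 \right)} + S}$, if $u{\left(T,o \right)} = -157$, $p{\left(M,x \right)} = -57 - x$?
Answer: $- \frac{6455}{93} \approx -69.409$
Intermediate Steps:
$S = -122$ ($S = -67 - \left(-57 - -112\right) = -67 - \left(-57 + 112\right) = -67 - 55 = -122$)
$\frac{-13260 + 32625}{u{\left(-91,-53 \right)} + S} = \frac{-13260 + 32625}{-157 - 122} = \frac{19365}{-279} = 19365 \left(- \frac{1}{279}\right) = - \frac{6455}{93}$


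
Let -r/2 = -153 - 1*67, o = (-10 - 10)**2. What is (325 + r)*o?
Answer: 306000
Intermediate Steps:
o = 400 (o = (-20)**2 = 400)
r = 440 (r = -2*(-153 - 1*67) = -2*(-153 - 67) = -2*(-220) = 440)
(325 + r)*o = (325 + 440)*400 = 765*400 = 306000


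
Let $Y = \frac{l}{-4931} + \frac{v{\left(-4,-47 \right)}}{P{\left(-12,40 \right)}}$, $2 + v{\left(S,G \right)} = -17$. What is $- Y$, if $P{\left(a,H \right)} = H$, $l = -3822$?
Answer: $- \frac{59191}{197240} \approx -0.3001$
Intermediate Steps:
$v{\left(S,G \right)} = -19$ ($v{\left(S,G \right)} = -2 - 17 = -19$)
$Y = \frac{59191}{197240}$ ($Y = - \frac{3822}{-4931} - \frac{19}{40} = \left(-3822\right) \left(- \frac{1}{4931}\right) - \frac{19}{40} = \frac{3822}{4931} - \frac{19}{40} = \frac{59191}{197240} \approx 0.3001$)
$- Y = \left(-1\right) \frac{59191}{197240} = - \frac{59191}{197240}$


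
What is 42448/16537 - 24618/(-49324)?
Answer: 113673319/37075954 ≈ 3.0660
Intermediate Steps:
42448/16537 - 24618/(-49324) = 42448*(1/16537) - 24618*(-1/49324) = 42448/16537 + 1119/2242 = 113673319/37075954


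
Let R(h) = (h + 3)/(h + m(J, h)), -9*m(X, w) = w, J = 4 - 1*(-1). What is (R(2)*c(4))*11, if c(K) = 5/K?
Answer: 2475/64 ≈ 38.672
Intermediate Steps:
J = 5 (J = 4 + 1 = 5)
m(X, w) = -w/9
R(h) = 9*(3 + h)/(8*h) (R(h) = (h + 3)/(h - h/9) = (3 + h)/((8*h/9)) = (3 + h)*(9/(8*h)) = 9*(3 + h)/(8*h))
(R(2)*c(4))*11 = (((9/8)*(3 + 2)/2)*(5/4))*11 = (((9/8)*(1/2)*5)*(5*(1/4)))*11 = ((45/16)*(5/4))*11 = (225/64)*11 = 2475/64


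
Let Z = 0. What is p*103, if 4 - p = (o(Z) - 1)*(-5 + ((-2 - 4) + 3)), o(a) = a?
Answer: -412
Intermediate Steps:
p = -4 (p = 4 - (0 - 1)*(-5 + ((-2 - 4) + 3)) = 4 - (-1)*(-5 + (-6 + 3)) = 4 - (-1)*(-5 - 3) = 4 - (-1)*(-8) = 4 - 1*8 = 4 - 8 = -4)
p*103 = -4*103 = -412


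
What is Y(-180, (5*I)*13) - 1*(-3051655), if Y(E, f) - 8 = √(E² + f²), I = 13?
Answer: 3051663 + 5*√29857 ≈ 3.0525e+6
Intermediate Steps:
Y(E, f) = 8 + √(E² + f²)
Y(-180, (5*I)*13) - 1*(-3051655) = (8 + √((-180)² + ((5*13)*13)²)) - 1*(-3051655) = (8 + √(32400 + (65*13)²)) + 3051655 = (8 + √(32400 + 845²)) + 3051655 = (8 + √(32400 + 714025)) + 3051655 = (8 + √746425) + 3051655 = (8 + 5*√29857) + 3051655 = 3051663 + 5*√29857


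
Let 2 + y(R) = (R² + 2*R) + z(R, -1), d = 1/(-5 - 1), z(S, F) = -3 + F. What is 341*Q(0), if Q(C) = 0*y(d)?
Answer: 0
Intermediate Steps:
d = -⅙ (d = 1/(-6) = -⅙ ≈ -0.16667)
y(R) = -6 + R² + 2*R (y(R) = -2 + ((R² + 2*R) + (-3 - 1)) = -2 + ((R² + 2*R) - 4) = -2 + (-4 + R² + 2*R) = -6 + R² + 2*R)
Q(C) = 0 (Q(C) = 0*(-6 + (-⅙)² + 2*(-⅙)) = 0*(-6 + 1/36 - ⅓) = 0*(-227/36) = 0)
341*Q(0) = 341*0 = 0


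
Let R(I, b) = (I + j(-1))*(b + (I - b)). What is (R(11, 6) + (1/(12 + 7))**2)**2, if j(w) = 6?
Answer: 4557330064/130321 ≈ 34970.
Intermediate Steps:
R(I, b) = I*(6 + I) (R(I, b) = (I + 6)*(b + (I - b)) = (6 + I)*I = I*(6 + I))
(R(11, 6) + (1/(12 + 7))**2)**2 = (11*(6 + 11) + (1/(12 + 7))**2)**2 = (11*17 + (1/19)**2)**2 = (187 + (1/19)**2)**2 = (187 + 1/361)**2 = (67508/361)**2 = 4557330064/130321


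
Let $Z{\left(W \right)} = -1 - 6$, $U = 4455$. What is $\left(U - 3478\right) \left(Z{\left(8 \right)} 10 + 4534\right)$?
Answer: $4361328$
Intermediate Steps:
$Z{\left(W \right)} = -7$ ($Z{\left(W \right)} = -1 - 6 = -7$)
$\left(U - 3478\right) \left(Z{\left(8 \right)} 10 + 4534\right) = \left(4455 - 3478\right) \left(\left(-7\right) 10 + 4534\right) = 977 \left(-70 + 4534\right) = 977 \cdot 4464 = 4361328$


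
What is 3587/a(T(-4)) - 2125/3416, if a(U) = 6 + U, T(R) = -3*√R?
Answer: 3056923/10248 + 3587*I/12 ≈ 298.29 + 298.92*I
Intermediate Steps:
3587/a(T(-4)) - 2125/3416 = 3587/(6 - 6*I) - 2125/3416 = 3587*((6 + 6*I)/72) - 2125/3416 = 3587*(6 + 6*I)/72 - 2125/3416 = -2125/3416 + 3587*(6 + 6*I)/72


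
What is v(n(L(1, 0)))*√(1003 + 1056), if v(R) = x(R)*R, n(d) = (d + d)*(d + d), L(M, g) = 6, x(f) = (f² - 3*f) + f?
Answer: 2944512*√2059 ≈ 1.3361e+8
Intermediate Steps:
x(f) = f² - 2*f
n(d) = 4*d² (n(d) = (2*d)*(2*d) = 4*d²)
v(R) = R²*(-2 + R) (v(R) = (R*(-2 + R))*R = R²*(-2 + R))
v(n(L(1, 0)))*√(1003 + 1056) = ((4*6²)²*(-2 + 4*6²))*√(1003 + 1056) = ((4*36)²*(-2 + 4*36))*√2059 = (144²*(-2 + 144))*√2059 = (20736*142)*√2059 = 2944512*√2059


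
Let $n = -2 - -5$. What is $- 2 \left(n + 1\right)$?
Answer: $-8$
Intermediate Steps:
$n = 3$ ($n = -2 + 5 = 3$)
$- 2 \left(n + 1\right) = - 2 \left(3 + 1\right) = \left(-2\right) 4 = -8$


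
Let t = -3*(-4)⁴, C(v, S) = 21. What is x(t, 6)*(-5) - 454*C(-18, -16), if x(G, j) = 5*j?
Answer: -9684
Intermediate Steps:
t = -768 (t = -3*256 = -768)
x(t, 6)*(-5) - 454*C(-18, -16) = (5*6)*(-5) - 454*21 = 30*(-5) - 9534 = -150 - 9534 = -9684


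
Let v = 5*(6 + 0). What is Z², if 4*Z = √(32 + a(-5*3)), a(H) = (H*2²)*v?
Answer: -221/2 ≈ -110.50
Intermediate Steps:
v = 30 (v = 5*6 = 30)
a(H) = 120*H (a(H) = (H*2²)*30 = (H*4)*30 = (4*H)*30 = 120*H)
Z = I*√442/2 (Z = √(32 + 120*(-5*3))/4 = √(32 + 120*(-15))/4 = √(32 - 1800)/4 = √(-1768)/4 = (2*I*√442)/4 = I*√442/2 ≈ 10.512*I)
Z² = (I*√442/2)² = -221/2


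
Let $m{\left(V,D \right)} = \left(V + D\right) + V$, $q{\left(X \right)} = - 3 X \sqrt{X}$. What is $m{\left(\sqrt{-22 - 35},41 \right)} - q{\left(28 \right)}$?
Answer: $41 + 168 \sqrt{7} + 2 i \sqrt{57} \approx 485.49 + 15.1 i$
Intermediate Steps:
$q{\left(X \right)} = - 3 X^{\frac{3}{2}}$
$m{\left(V,D \right)} = D + 2 V$ ($m{\left(V,D \right)} = \left(D + V\right) + V = D + 2 V$)
$m{\left(\sqrt{-22 - 35},41 \right)} - q{\left(28 \right)} = \left(41 + 2 \sqrt{-22 - 35}\right) - - 3 \cdot 28^{\frac{3}{2}} = \left(41 + 2 \sqrt{-57}\right) - - 3 \cdot 56 \sqrt{7} = \left(41 + 2 i \sqrt{57}\right) - - 168 \sqrt{7} = \left(41 + 2 i \sqrt{57}\right) + 168 \sqrt{7} = 41 + 168 \sqrt{7} + 2 i \sqrt{57}$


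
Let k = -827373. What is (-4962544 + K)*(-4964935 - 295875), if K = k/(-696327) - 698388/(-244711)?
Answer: 1482866677582485206368030/56799625499 ≈ 2.6107e+13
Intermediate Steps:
K = 229591231693/56799625499 (K = -827373/(-696327) - 698388/(-244711) = -827373*(-1/696327) - 698388*(-1/244711) = 275791/232109 + 698388/244711 = 229591231693/56799625499 ≈ 4.0421)
(-4962544 + K)*(-4964935 - 295875) = (-4962544 + 229591231693/56799625499)*(-4964935 - 295875) = -281870411131077763/56799625499*(-5260810) = 1482866677582485206368030/56799625499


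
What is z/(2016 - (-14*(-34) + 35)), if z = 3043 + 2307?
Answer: 1070/301 ≈ 3.5548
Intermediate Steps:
z = 5350
z/(2016 - (-14*(-34) + 35)) = 5350/(2016 - (-14*(-34) + 35)) = 5350/(2016 - (476 + 35)) = 5350/(2016 - 1*511) = 5350/(2016 - 511) = 5350/1505 = 5350*(1/1505) = 1070/301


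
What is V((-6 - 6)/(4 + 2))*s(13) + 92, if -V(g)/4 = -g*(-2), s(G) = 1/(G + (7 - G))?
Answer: 660/7 ≈ 94.286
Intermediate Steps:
s(G) = ⅐ (s(G) = 1/7 = ⅐)
V(g) = -8*g (V(g) = -4*(-g)*(-2) = -8*g)
V((-6 - 6)/(4 + 2))*s(13) + 92 = -8*(-6 - 6)/(4 + 2)*(⅐) + 92 = -(-96)/6*(⅐) + 92 = -8*(-2)*(⅐) + 92 = 16*(⅐) + 92 = 16/7 + 92 = 660/7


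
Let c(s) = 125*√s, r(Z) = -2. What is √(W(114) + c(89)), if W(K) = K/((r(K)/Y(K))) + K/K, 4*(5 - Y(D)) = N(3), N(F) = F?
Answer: √(-965 + 500*√89)/2 ≈ 30.627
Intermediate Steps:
Y(D) = 17/4 (Y(D) = 5 - ¼*3 = 5 - ¾ = 17/4)
W(K) = 1 - 17*K/8 (W(K) = K/((-2/17/4)) + K/K = K/((-2*4/17)) + 1 = K/(-8/17) + 1 = K*(-17/8) + 1 = -17*K/8 + 1 = 1 - 17*K/8)
√(W(114) + c(89)) = √((1 - 17/8*114) + 125*√89) = √((1 - 969/4) + 125*√89) = √(-965/4 + 125*√89)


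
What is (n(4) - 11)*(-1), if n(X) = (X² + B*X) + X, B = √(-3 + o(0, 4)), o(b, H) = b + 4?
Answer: -13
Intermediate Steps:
o(b, H) = 4 + b
B = 1 (B = √(-3 + (4 + 0)) = √(-3 + 4) = √1 = 1)
n(X) = X² + 2*X (n(X) = (X² + 1*X) + X = (X² + X) + X = (X + X²) + X = X² + 2*X)
(n(4) - 11)*(-1) = (4*(2 + 4) - 11)*(-1) = (4*6 - 11)*(-1) = (24 - 11)*(-1) = 13*(-1) = -13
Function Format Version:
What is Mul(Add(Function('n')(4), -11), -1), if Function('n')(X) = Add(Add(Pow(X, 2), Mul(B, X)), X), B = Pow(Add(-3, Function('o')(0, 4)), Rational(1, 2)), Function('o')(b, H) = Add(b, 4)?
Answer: -13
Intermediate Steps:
Function('o')(b, H) = Add(4, b)
B = 1 (B = Pow(Add(-3, Add(4, 0)), Rational(1, 2)) = Pow(Add(-3, 4), Rational(1, 2)) = Pow(1, Rational(1, 2)) = 1)
Function('n')(X) = Add(Pow(X, 2), Mul(2, X)) (Function('n')(X) = Add(Add(Pow(X, 2), Mul(1, X)), X) = Add(Add(Pow(X, 2), X), X) = Add(Add(X, Pow(X, 2)), X) = Add(Pow(X, 2), Mul(2, X)))
Mul(Add(Function('n')(4), -11), -1) = Mul(Add(Mul(4, Add(2, 4)), -11), -1) = Mul(Add(Mul(4, 6), -11), -1) = Mul(Add(24, -11), -1) = Mul(13, -1) = -13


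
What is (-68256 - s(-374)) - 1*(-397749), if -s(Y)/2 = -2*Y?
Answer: 330989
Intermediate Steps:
s(Y) = 4*Y (s(Y) = -(-4)*Y = 4*Y)
(-68256 - s(-374)) - 1*(-397749) = (-68256 - 4*(-374)) - 1*(-397749) = (-68256 - 1*(-1496)) + 397749 = (-68256 + 1496) + 397749 = -66760 + 397749 = 330989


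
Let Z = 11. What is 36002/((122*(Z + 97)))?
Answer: 18001/6588 ≈ 2.7324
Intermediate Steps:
36002/((122*(Z + 97))) = 36002/((122*(11 + 97))) = 36002/((122*108)) = 36002/13176 = 36002*(1/13176) = 18001/6588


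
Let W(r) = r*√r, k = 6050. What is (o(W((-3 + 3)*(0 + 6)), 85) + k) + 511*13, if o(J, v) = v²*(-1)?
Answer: 5468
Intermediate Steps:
W(r) = r^(3/2)
o(J, v) = -v²
(o(W((-3 + 3)*(0 + 6)), 85) + k) + 511*13 = (-1*85² + 6050) + 511*13 = (-1*7225 + 6050) + 6643 = (-7225 + 6050) + 6643 = -1175 + 6643 = 5468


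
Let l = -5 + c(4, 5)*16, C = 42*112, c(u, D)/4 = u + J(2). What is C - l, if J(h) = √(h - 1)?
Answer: 4389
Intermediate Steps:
J(h) = √(-1 + h)
c(u, D) = 4 + 4*u (c(u, D) = 4*(u + √(-1 + 2)) = 4*(u + √1) = 4*(u + 1) = 4*(1 + u) = 4 + 4*u)
C = 4704
l = 315 (l = -5 + (4 + 4*4)*16 = -5 + (4 + 16)*16 = -5 + 20*16 = -5 + 320 = 315)
C - l = 4704 - 1*315 = 4704 - 315 = 4389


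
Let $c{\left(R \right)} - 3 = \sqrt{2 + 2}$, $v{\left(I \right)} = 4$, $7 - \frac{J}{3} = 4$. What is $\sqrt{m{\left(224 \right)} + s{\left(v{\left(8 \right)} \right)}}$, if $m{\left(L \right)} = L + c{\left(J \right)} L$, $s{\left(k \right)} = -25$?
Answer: $\sqrt{1319} \approx 36.318$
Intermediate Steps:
$J = 9$ ($J = 21 - 12 = 9$)
$c{\left(R \right)} = 5$ ($c{\left(R \right)} = 3 + \sqrt{2 + 2} = 3 + \sqrt{4} = 3 + 2 = 5$)
$m{\left(L \right)} = 6 L$ ($m{\left(L \right)} = L + 5 L = 6 L$)
$\sqrt{m{\left(224 \right)} + s{\left(v{\left(8 \right)} \right)}} = \sqrt{6 \cdot 224 - 25} = \sqrt{1344 - 25} = \sqrt{1319}$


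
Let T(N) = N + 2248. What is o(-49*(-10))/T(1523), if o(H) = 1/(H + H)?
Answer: 1/3695580 ≈ 2.7059e-7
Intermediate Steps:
T(N) = 2248 + N
o(H) = 1/(2*H)
o(-49*(-10))/T(1523) = (1/(2*((-49*(-10)))))/(2248 + 1523) = ((½)/490)/3771 = ((½)*(1/490))*(1/3771) = (1/980)*(1/3771) = 1/3695580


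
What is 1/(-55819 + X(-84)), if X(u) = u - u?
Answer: -1/55819 ≈ -1.7915e-5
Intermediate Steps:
X(u) = 0
1/(-55819 + X(-84)) = 1/(-55819 + 0) = 1/(-55819) = -1/55819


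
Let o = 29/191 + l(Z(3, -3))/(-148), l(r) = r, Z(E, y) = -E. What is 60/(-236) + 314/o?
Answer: 523619993/287035 ≈ 1824.2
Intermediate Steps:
o = 4865/28268 (o = 29/191 - 1*3/(-148) = 29*(1/191) - 3*(-1/148) = 29/191 + 3/148 = 4865/28268 ≈ 0.17210)
60/(-236) + 314/o = 60/(-236) + 314/(4865/28268) = 60*(-1/236) + 314*(28268/4865) = -15/59 + 8876152/4865 = 523619993/287035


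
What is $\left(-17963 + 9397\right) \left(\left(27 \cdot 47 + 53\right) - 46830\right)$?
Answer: $389821528$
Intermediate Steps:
$\left(-17963 + 9397\right) \left(\left(27 \cdot 47 + 53\right) - 46830\right) = - 8566 \left(\left(1269 + 53\right) - 46830\right) = - 8566 \left(1322 - 46830\right) = \left(-8566\right) \left(-45508\right) = 389821528$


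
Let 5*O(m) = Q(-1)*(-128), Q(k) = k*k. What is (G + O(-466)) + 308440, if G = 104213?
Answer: 2063137/5 ≈ 4.1263e+5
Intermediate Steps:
Q(k) = k²
O(m) = -128/5 (O(m) = ((-1)²*(-128))/5 = (1*(-128))/5 = (⅕)*(-128) = -128/5)
(G + O(-466)) + 308440 = (104213 - 128/5) + 308440 = 520937/5 + 308440 = 2063137/5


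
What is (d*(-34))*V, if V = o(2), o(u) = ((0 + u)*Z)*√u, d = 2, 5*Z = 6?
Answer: -816*√2/5 ≈ -230.80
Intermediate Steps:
Z = 6/5 (Z = (⅕)*6 = 6/5 ≈ 1.2000)
o(u) = 6*u^(3/2)/5 (o(u) = ((0 + u)*(6/5))*√u = (u*(6/5))*√u = (6*u/5)*√u = 6*u^(3/2)/5)
V = 12*√2/5 (V = 6*2^(3/2)/5 = 6*(2*√2)/5 = 12*√2/5 ≈ 3.3941)
(d*(-34))*V = (2*(-34))*(12*√2/5) = -816*√2/5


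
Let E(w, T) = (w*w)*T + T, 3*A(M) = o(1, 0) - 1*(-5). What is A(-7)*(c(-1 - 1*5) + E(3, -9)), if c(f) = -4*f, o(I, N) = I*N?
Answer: -110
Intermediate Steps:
A(M) = 5/3 (A(M) = (1*0 - 1*(-5))/3 = (0 + 5)/3 = (⅓)*5 = 5/3)
E(w, T) = T + T*w² (E(w, T) = w²*T + T = T*w² + T = T + T*w²)
A(-7)*(c(-1 - 1*5) + E(3, -9)) = 5*(-4*(-1 - 1*5) - 9*(1 + 3²))/3 = 5*(-4*(-1 - 5) - 9*(1 + 9))/3 = 5*(-4*(-6) - 9*10)/3 = 5*(24 - 90)/3 = (5/3)*(-66) = -110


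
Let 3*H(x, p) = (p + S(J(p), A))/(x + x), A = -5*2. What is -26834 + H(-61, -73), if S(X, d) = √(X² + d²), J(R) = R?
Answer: -9821171/366 - √5429/366 ≈ -26834.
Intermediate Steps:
A = -10
H(x, p) = (p + √(100 + p²))/(6*x) (H(x, p) = ((p + √(p² + (-10)²))/(x + x))/3 = ((p + √(p² + 100))/((2*x)))/3 = ((p + √(100 + p²))*(1/(2*x)))/3 = ((p + √(100 + p²))/(2*x))/3 = (p + √(100 + p²))/(6*x))
-26834 + H(-61, -73) = -26834 + (⅙)*(-73 + √(100 + (-73)²))/(-61) = -26834 + (⅙)*(-1/61)*(-73 + √(100 + 5329)) = -26834 + (⅙)*(-1/61)*(-73 + √5429) = -26834 + (73/366 - √5429/366) = -9821171/366 - √5429/366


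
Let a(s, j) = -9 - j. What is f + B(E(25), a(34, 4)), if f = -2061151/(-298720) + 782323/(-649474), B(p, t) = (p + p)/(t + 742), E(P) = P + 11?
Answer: 45527266042687/7857440367840 ≈ 5.7942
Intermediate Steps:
E(P) = 11 + P
B(p, t) = 2*p/(742 + t) (B(p, t) = (2*p)/(742 + t) = 2*p/(742 + t))
f = 552484229007/97005436640 (f = -2061151*(-1/298720) + 782323*(-1/649474) = 2061151/298720 - 782323/649474 = 552484229007/97005436640 ≈ 5.6954)
f + B(E(25), a(34, 4)) = 552484229007/97005436640 + 2*(11 + 25)/(742 + (-9 - 1*4)) = 552484229007/97005436640 + 2*36/(742 + (-9 - 4)) = 552484229007/97005436640 + 2*36/(742 - 13) = 552484229007/97005436640 + 2*36/729 = 552484229007/97005436640 + 2*36*(1/729) = 552484229007/97005436640 + 8/81 = 45527266042687/7857440367840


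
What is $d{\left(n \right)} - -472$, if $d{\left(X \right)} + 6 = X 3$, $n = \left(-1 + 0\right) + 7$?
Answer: $484$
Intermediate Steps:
$n = 6$ ($n = -1 + 7 = 6$)
$d{\left(X \right)} = -6 + 3 X$ ($d{\left(X \right)} = -6 + X 3 = -6 + 3 X$)
$d{\left(n \right)} - -472 = \left(-6 + 3 \cdot 6\right) - -472 = \left(-6 + 18\right) + 472 = 12 + 472 = 484$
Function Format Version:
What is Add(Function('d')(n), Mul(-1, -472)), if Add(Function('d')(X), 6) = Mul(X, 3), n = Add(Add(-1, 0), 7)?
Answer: 484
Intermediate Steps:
n = 6 (n = Add(-1, 7) = 6)
Function('d')(X) = Add(-6, Mul(3, X)) (Function('d')(X) = Add(-6, Mul(X, 3)) = Add(-6, Mul(3, X)))
Add(Function('d')(n), Mul(-1, -472)) = Add(Add(-6, Mul(3, 6)), Mul(-1, -472)) = Add(Add(-6, 18), 472) = Add(12, 472) = 484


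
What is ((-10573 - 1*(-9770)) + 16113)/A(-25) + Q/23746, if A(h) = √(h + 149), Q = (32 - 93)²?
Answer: 3721/23746 + 7655*√31/31 ≈ 1375.0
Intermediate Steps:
Q = 3721 (Q = (-61)² = 3721)
A(h) = √(149 + h)
((-10573 - 1*(-9770)) + 16113)/A(-25) + Q/23746 = ((-10573 - 1*(-9770)) + 16113)/(√(149 - 25)) + 3721/23746 = ((-10573 + 9770) + 16113)/(√124) + 3721*(1/23746) = (-803 + 16113)/((2*√31)) + 3721/23746 = 15310*(√31/62) + 3721/23746 = 7655*√31/31 + 3721/23746 = 3721/23746 + 7655*√31/31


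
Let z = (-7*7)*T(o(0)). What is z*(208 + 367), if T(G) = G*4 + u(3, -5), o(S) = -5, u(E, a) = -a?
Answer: 422625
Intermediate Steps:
T(G) = 5 + 4*G (T(G) = G*4 - 1*(-5) = 4*G + 5 = 5 + 4*G)
z = 735 (z = (-7*7)*(5 + 4*(-5)) = -49*(5 - 20) = -49*(-15) = 735)
z*(208 + 367) = 735*(208 + 367) = 735*575 = 422625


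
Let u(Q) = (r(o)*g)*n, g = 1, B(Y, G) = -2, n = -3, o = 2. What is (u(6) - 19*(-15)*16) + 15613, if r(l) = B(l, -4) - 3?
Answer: 20188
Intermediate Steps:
r(l) = -5 (r(l) = -2 - 3 = -5)
u(Q) = 15 (u(Q) = -5*1*(-3) = -5*(-3) = 15)
(u(6) - 19*(-15)*16) + 15613 = (15 - 19*(-15)*16) + 15613 = (15 + 285*16) + 15613 = (15 + 4560) + 15613 = 4575 + 15613 = 20188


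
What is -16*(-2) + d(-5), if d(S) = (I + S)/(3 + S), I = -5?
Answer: 37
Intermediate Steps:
d(S) = (-5 + S)/(3 + S)
-16*(-2) + d(-5) = -16*(-2) + (-5 - 5)/(3 - 5) = 32 - 10/(-2) = 32 - ½*(-10) = 32 + 5 = 37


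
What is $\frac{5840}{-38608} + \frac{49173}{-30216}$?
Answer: $- \frac{43227763}{24303736} \approx -1.7786$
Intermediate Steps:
$\frac{5840}{-38608} + \frac{49173}{-30216} = 5840 \left(- \frac{1}{38608}\right) + 49173 \left(- \frac{1}{30216}\right) = - \frac{365}{2413} - \frac{16391}{10072} = - \frac{43227763}{24303736}$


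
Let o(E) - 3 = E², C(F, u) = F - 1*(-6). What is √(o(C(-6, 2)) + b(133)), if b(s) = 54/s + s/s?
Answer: √77938/133 ≈ 2.0991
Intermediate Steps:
C(F, u) = 6 + F (C(F, u) = F + 6 = 6 + F)
b(s) = 1 + 54/s (b(s) = 54/s + 1 = 1 + 54/s)
o(E) = 3 + E²
√(o(C(-6, 2)) + b(133)) = √((3 + (6 - 6)²) + (54 + 133)/133) = √((3 + 0²) + (1/133)*187) = √((3 + 0) + 187/133) = √(3 + 187/133) = √(586/133) = √77938/133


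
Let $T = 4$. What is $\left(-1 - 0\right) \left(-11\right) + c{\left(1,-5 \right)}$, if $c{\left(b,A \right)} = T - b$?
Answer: $14$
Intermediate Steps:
$c{\left(b,A \right)} = 4 - b$
$\left(-1 - 0\right) \left(-11\right) + c{\left(1,-5 \right)} = \left(-1 - 0\right) \left(-11\right) + \left(4 - 1\right) = \left(-1 + 0\right) \left(-11\right) + \left(4 - 1\right) = \left(-1\right) \left(-11\right) + 3 = 11 + 3 = 14$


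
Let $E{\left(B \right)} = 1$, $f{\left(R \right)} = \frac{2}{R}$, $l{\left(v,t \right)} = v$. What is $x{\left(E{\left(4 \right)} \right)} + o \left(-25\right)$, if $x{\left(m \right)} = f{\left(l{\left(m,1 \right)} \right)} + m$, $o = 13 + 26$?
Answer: $-972$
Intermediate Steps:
$o = 39$
$x{\left(m \right)} = m + \frac{2}{m}$ ($x{\left(m \right)} = \frac{2}{m} + m = m + \frac{2}{m}$)
$x{\left(E{\left(4 \right)} \right)} + o \left(-25\right) = \left(1 + \frac{2}{1}\right) + 39 \left(-25\right) = \left(1 + 2 \cdot 1\right) - 975 = \left(1 + 2\right) - 975 = 3 - 975 = -972$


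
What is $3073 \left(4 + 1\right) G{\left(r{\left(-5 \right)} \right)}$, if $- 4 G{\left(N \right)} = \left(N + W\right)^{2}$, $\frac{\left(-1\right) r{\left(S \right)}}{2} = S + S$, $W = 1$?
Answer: $- \frac{6775965}{4} \approx -1.694 \cdot 10^{6}$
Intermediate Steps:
$r{\left(S \right)} = - 4 S$ ($r{\left(S \right)} = - 2 \left(S + S\right) = - 2 \cdot 2 S = - 4 S$)
$G{\left(N \right)} = - \frac{\left(1 + N\right)^{2}}{4}$ ($G{\left(N \right)} = - \frac{\left(N + 1\right)^{2}}{4} = - \frac{\left(1 + N\right)^{2}}{4}$)
$3073 \left(4 + 1\right) G{\left(r{\left(-5 \right)} \right)} = 3073 \left(4 + 1\right) \left(- \frac{\left(1 - -20\right)^{2}}{4}\right) = 3073 \cdot 5 \left(- \frac{\left(1 + 20\right)^{2}}{4}\right) = 3073 \cdot 5 \left(- \frac{21^{2}}{4}\right) = 3073 \cdot 5 \left(\left(- \frac{1}{4}\right) 441\right) = 3073 \cdot 5 \left(- \frac{441}{4}\right) = 3073 \left(- \frac{2205}{4}\right) = - \frac{6775965}{4}$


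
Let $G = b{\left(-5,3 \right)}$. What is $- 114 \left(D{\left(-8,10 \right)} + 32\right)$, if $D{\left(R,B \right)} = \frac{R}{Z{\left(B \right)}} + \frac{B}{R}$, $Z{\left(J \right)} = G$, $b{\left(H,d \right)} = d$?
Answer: $- \frac{6403}{2} \approx -3201.5$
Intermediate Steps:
$G = 3$
$Z{\left(J \right)} = 3$
$D{\left(R,B \right)} = \frac{R}{3} + \frac{B}{R}$
$- 114 \left(D{\left(-8,10 \right)} + 32\right) = - 114 \left(\left(\frac{1}{3} \left(-8\right) + \frac{10}{-8}\right) + 32\right) = - 114 \left(\left(- \frac{8}{3} + 10 \left(- \frac{1}{8}\right)\right) + 32\right) = - 114 \left(\left(- \frac{8}{3} - \frac{5}{4}\right) + 32\right) = - 114 \left(- \frac{47}{12} + 32\right) = \left(-114\right) \frac{337}{12} = - \frac{6403}{2}$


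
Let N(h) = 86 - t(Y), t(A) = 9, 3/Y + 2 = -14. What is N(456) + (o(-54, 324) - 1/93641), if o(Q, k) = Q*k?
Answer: -1631132580/93641 ≈ -17419.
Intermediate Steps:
Y = -3/16 (Y = 3/(-2 - 14) = 3/(-16) = 3*(-1/16) = -3/16 ≈ -0.18750)
N(h) = 77 (N(h) = 86 - 1*9 = 86 - 9 = 77)
N(456) + (o(-54, 324) - 1/93641) = 77 + (-54*324 - 1/93641) = 77 + (-17496 - 1*1/93641) = 77 + (-17496 - 1/93641) = 77 - 1638342937/93641 = -1631132580/93641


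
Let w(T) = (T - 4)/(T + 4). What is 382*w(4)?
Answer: 0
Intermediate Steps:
w(T) = (-4 + T)/(4 + T)
382*w(4) = 382*((-4 + 4)/(4 + 4)) = 382*(0/8) = 382*((1/8)*0) = 382*0 = 0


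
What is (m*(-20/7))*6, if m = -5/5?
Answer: 120/7 ≈ 17.143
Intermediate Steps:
m = -1 (m = -5*⅕ = -1)
(m*(-20/7))*6 = -(-20)/7*6 = -1*(-20/7)*6 = (20/7)*6 = 120/7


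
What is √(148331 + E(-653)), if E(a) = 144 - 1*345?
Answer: √148130 ≈ 384.88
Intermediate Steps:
E(a) = -201 (E(a) = 144 - 345 = -201)
√(148331 + E(-653)) = √(148331 - 201) = √148130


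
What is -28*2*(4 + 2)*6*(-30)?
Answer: 60480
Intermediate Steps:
-28*2*(4 + 2)*6*(-30) = -28*2*6*6*(-30) = -336*6*(-30) = -28*72*(-30) = -2016*(-30) = 60480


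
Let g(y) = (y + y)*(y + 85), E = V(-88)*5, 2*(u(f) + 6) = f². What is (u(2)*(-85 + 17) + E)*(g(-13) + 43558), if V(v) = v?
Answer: -7003248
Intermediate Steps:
u(f) = -6 + f²/2
E = -440 (E = -88*5 = -440)
g(y) = 2*y*(85 + y) (g(y) = (2*y)*(85 + y) = 2*y*(85 + y))
(u(2)*(-85 + 17) + E)*(g(-13) + 43558) = ((-6 + (½)*2²)*(-85 + 17) - 440)*(2*(-13)*(85 - 13) + 43558) = ((-6 + (½)*4)*(-68) - 440)*(2*(-13)*72 + 43558) = ((-6 + 2)*(-68) - 440)*(-1872 + 43558) = (-4*(-68) - 440)*41686 = (272 - 440)*41686 = -168*41686 = -7003248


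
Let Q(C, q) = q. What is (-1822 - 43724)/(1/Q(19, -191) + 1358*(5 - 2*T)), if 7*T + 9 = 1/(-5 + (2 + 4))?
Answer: -8699286/1889753 ≈ -4.6034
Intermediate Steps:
T = -8/7 (T = -9/7 + 1/(7*(-5 + (2 + 4))) = -9/7 + 1/(7*(-5 + 6)) = -9/7 + (⅐)/1 = -9/7 + (⅐)*1 = -9/7 + ⅐ = -8/7 ≈ -1.1429)
(-1822 - 43724)/(1/Q(19, -191) + 1358*(5 - 2*T)) = (-1822 - 43724)/(1/(-191) + 1358*(5 - 2*(-8/7))) = -45546/(-1/191 + 1358*(5 + 16/7)) = -45546/(-1/191 + 1358*(51/7)) = -45546/(-1/191 + 9894) = -45546/1889753/191 = -45546*191/1889753 = -8699286/1889753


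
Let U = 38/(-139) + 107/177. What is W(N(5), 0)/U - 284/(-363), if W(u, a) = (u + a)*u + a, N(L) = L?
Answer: 225585973/2957361 ≈ 76.280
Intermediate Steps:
U = 8147/24603 (U = 38*(-1/139) + 107*(1/177) = -38/139 + 107/177 = 8147/24603 ≈ 0.33114)
W(u, a) = a + u*(a + u) (W(u, a) = (a + u)*u + a = u*(a + u) + a = a + u*(a + u))
W(N(5), 0)/U - 284/(-363) = (0 + 5² + 0*5)/(8147/24603) - 284/(-363) = (0 + 25 + 0)*(24603/8147) - 284*(-1/363) = 25*(24603/8147) + 284/363 = 615075/8147 + 284/363 = 225585973/2957361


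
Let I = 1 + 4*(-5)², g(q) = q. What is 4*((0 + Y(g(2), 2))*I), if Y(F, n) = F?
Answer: 808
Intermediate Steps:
I = 101 (I = 1 + 4*25 = 1 + 100 = 101)
4*((0 + Y(g(2), 2))*I) = 4*((0 + 2)*101) = 4*(2*101) = 4*202 = 808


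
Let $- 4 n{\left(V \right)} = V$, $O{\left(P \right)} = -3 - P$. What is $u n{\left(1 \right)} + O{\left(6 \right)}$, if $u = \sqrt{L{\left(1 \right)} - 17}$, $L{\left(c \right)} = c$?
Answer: $-9 - i \approx -9.0 - 1.0 i$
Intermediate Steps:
$n{\left(V \right)} = - \frac{V}{4}$
$u = 4 i$ ($u = \sqrt{1 - 17} = \sqrt{-16} = 4 i \approx 4.0 i$)
$u n{\left(1 \right)} + O{\left(6 \right)} = 4 i \left(\left(- \frac{1}{4}\right) 1\right) - 9 = 4 i \left(- \frac{1}{4}\right) - 9 = - i - 9 = -9 - i$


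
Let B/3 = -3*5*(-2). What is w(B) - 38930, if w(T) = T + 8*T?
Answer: -38120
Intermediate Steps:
B = 90 (B = 3*(-3*5*(-2)) = 3*(-15*(-2)) = 3*30 = 90)
w(T) = 9*T
w(B) - 38930 = 9*90 - 38930 = 810 - 38930 = -38120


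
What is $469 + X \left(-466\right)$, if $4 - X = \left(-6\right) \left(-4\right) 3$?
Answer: $32157$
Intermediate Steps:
$X = -68$ ($X = 4 - \left(-6\right) \left(-4\right) 3 = 4 - 24 \cdot 3 = 4 - 72 = -68$)
$469 + X \left(-466\right) = 469 - -31688 = 469 + 31688 = 32157$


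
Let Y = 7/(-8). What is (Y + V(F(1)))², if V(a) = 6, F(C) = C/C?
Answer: 1681/64 ≈ 26.266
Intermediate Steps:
F(C) = 1
Y = -7/8 (Y = 7*(-⅛) = -7/8 ≈ -0.87500)
(Y + V(F(1)))² = (-7/8 + 6)² = (41/8)² = 1681/64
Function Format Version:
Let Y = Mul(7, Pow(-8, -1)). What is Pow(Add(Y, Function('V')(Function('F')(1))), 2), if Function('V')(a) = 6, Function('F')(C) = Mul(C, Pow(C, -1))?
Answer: Rational(1681, 64) ≈ 26.266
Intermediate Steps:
Function('F')(C) = 1
Y = Rational(-7, 8) (Y = Mul(7, Rational(-1, 8)) = Rational(-7, 8) ≈ -0.87500)
Pow(Add(Y, Function('V')(Function('F')(1))), 2) = Pow(Add(Rational(-7, 8), 6), 2) = Pow(Rational(41, 8), 2) = Rational(1681, 64)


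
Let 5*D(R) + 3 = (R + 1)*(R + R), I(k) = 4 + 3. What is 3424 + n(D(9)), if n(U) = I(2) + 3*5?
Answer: 3446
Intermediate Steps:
I(k) = 7
D(R) = -⅗ + 2*R*(1 + R)/5 (D(R) = -⅗ + ((R + 1)*(R + R))/5 = -⅗ + ((1 + R)*(2*R))/5 = -⅗ + (2*R*(1 + R))/5 = -⅗ + 2*R*(1 + R)/5)
n(U) = 22 (n(U) = 7 + 3*5 = 7 + 15 = 22)
3424 + n(D(9)) = 3424 + 22 = 3446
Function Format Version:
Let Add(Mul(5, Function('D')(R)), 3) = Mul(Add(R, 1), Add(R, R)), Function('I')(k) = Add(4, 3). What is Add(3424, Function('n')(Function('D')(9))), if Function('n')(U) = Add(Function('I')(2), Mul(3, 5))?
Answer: 3446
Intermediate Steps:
Function('I')(k) = 7
Function('D')(R) = Add(Rational(-3, 5), Mul(Rational(2, 5), R, Add(1, R))) (Function('D')(R) = Add(Rational(-3, 5), Mul(Rational(1, 5), Mul(Add(R, 1), Add(R, R)))) = Add(Rational(-3, 5), Mul(Rational(1, 5), Mul(Add(1, R), Mul(2, R)))) = Add(Rational(-3, 5), Mul(Rational(1, 5), Mul(2, R, Add(1, R)))) = Add(Rational(-3, 5), Mul(Rational(2, 5), R, Add(1, R))))
Function('n')(U) = 22 (Function('n')(U) = Add(7, Mul(3, 5)) = Add(7, 15) = 22)
Add(3424, Function('n')(Function('D')(9))) = Add(3424, 22) = 3446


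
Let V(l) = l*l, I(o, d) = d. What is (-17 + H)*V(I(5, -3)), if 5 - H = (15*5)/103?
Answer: -11799/103 ≈ -114.55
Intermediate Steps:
V(l) = l²
H = 440/103 (H = 5 - 15*5/103 = 5 - 75/103 = 440/103 ≈ 4.2718)
(-17 + H)*V(I(5, -3)) = (-17 + 440/103)*(-3)² = -1311/103*9 = -11799/103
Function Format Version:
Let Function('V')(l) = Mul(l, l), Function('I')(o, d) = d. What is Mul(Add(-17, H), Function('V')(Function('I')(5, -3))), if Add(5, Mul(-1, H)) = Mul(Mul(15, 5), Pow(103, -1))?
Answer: Rational(-11799, 103) ≈ -114.55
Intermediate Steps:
Function('V')(l) = Pow(l, 2)
H = Rational(440, 103) (H = Add(5, Mul(-1, Mul(Mul(15, 5), Pow(103, -1)))) = Add(5, Mul(-1, Mul(75, Rational(1, 103)))) = Add(5, Mul(-1, Rational(75, 103))) = Add(5, Rational(-75, 103)) = Rational(440, 103) ≈ 4.2718)
Mul(Add(-17, H), Function('V')(Function('I')(5, -3))) = Mul(Add(-17, Rational(440, 103)), Pow(-3, 2)) = Mul(Rational(-1311, 103), 9) = Rational(-11799, 103)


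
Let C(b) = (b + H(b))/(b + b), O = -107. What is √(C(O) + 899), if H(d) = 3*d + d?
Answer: √3606/2 ≈ 30.025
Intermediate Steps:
H(d) = 4*d
C(b) = 5/2 (C(b) = (b + 4*b)/(b + b) = (5*b)/((2*b)) = (5*b)*(1/(2*b)) = 5/2)
√(C(O) + 899) = √(5/2 + 899) = √(1803/2) = √3606/2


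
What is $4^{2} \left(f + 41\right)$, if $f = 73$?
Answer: $1824$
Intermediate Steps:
$4^{2} \left(f + 41\right) = 4^{2} \left(73 + 41\right) = 16 \cdot 114 = 1824$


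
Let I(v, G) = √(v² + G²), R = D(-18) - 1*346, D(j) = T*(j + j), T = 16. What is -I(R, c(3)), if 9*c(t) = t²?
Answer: -√850085 ≈ -922.00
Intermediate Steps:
D(j) = 32*j (D(j) = 16*(j + j) = 16*(2*j) = 32*j)
R = -922 (R = 32*(-18) - 1*346 = -576 - 346 = -922)
c(t) = t²/9
I(v, G) = √(G² + v²)
-I(R, c(3)) = -√(((⅑)*3²)² + (-922)²) = -√(((⅑)*9)² + 850084) = -√(1² + 850084) = -√(1 + 850084) = -√850085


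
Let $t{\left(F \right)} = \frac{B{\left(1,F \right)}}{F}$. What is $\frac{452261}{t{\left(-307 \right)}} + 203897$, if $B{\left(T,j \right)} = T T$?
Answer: $-138640230$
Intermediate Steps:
$B{\left(T,j \right)} = T^{2}$
$t{\left(F \right)} = \frac{1}{F}$ ($t{\left(F \right)} = \frac{1^{2}}{F} = 1 \frac{1}{F} = \frac{1}{F}$)
$\frac{452261}{t{\left(-307 \right)}} + 203897 = \frac{452261}{\frac{1}{-307}} + 203897 = \frac{452261}{- \frac{1}{307}} + 203897 = 452261 \left(-307\right) + 203897 = -138844127 + 203897 = -138640230$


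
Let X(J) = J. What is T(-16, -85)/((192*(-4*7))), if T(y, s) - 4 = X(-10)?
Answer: 1/896 ≈ 0.0011161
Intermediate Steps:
T(y, s) = -6 (T(y, s) = 4 - 10 = -6)
T(-16, -85)/((192*(-4*7))) = -6/(192*(-4*7)) = -6/(192*(-28)) = -6/(-5376) = -6*(-1/5376) = 1/896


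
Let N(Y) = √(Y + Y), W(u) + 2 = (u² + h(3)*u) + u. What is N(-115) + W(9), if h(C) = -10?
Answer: -2 + I*√230 ≈ -2.0 + 15.166*I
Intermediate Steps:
W(u) = -2 + u² - 9*u (W(u) = -2 + ((u² - 10*u) + u) = -2 + (u² - 9*u) = -2 + u² - 9*u)
N(Y) = √2*√Y (N(Y) = √(2*Y) = √2*√Y)
N(-115) + W(9) = √2*√(-115) + (-2 + 9² - 9*9) = √2*(I*√115) + (-2 + 81 - 81) = I*√230 - 2 = -2 + I*√230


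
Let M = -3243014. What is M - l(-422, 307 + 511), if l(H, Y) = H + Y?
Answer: -3243410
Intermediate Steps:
M - l(-422, 307 + 511) = -3243014 - (-422 + (307 + 511)) = -3243014 - (-422 + 818) = -3243014 - 1*396 = -3243014 - 396 = -3243410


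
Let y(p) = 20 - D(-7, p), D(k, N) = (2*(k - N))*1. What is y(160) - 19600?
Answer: -19246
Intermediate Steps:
D(k, N) = -2*N + 2*k (D(k, N) = (-2*N + 2*k)*1 = -2*N + 2*k)
y(p) = 34 + 2*p (y(p) = 20 - (-2*p + 2*(-7)) = 20 - (-2*p - 14) = 20 - (-14 - 2*p) = 20 + (14 + 2*p) = 34 + 2*p)
y(160) - 19600 = (34 + 2*160) - 19600 = (34 + 320) - 19600 = 354 - 19600 = -19246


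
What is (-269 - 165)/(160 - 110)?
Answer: -217/25 ≈ -8.6800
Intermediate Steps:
(-269 - 165)/(160 - 110) = -434/50 = -434*1/50 = -217/25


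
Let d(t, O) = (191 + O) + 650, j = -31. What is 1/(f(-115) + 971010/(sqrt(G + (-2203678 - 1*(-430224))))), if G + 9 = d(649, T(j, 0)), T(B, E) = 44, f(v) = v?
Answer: -20384647/96630276415 + 97101*I*sqrt(1772578)/96630276415 ≈ -0.00021096 + 0.0013379*I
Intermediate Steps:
d(t, O) = 841 + O
G = 876 (G = -9 + (841 + 44) = -9 + 885 = 876)
1/(f(-115) + 971010/(sqrt(G + (-2203678 - 1*(-430224))))) = 1/(-115 + 971010/(sqrt(876 + (-2203678 - 1*(-430224))))) = 1/(-115 + 971010/(sqrt(876 + (-2203678 + 430224)))) = 1/(-115 + 971010/(sqrt(876 - 1773454))) = 1/(-115 + 971010/(sqrt(-1772578))) = 1/(-115 + 971010/((I*sqrt(1772578)))) = 1/(-115 + 971010*(-I*sqrt(1772578)/1772578)) = 1/(-115 - 485505*I*sqrt(1772578)/886289)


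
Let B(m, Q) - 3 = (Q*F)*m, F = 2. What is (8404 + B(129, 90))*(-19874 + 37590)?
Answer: 560303932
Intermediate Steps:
B(m, Q) = 3 + 2*Q*m (B(m, Q) = 3 + (Q*2)*m = 3 + (2*Q)*m = 3 + 2*Q*m)
(8404 + B(129, 90))*(-19874 + 37590) = (8404 + (3 + 2*90*129))*(-19874 + 37590) = (8404 + (3 + 23220))*17716 = (8404 + 23223)*17716 = 31627*17716 = 560303932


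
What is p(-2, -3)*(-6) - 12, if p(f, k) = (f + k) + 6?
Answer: -18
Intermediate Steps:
p(f, k) = 6 + f + k
p(-2, -3)*(-6) - 12 = (6 - 2 - 3)*(-6) - 12 = 1*(-6) - 12 = -6 - 12 = -18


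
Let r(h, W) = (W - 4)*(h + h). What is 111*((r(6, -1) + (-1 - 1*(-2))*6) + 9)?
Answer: -4995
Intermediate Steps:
r(h, W) = 2*h*(-4 + W) (r(h, W) = (-4 + W)*(2*h) = 2*h*(-4 + W))
111*((r(6, -1) + (-1 - 1*(-2))*6) + 9) = 111*((2*6*(-4 - 1) + (-1 - 1*(-2))*6) + 9) = 111*((2*6*(-5) + (-1 + 2)*6) + 9) = 111*((-60 + 1*6) + 9) = 111*((-60 + 6) + 9) = 111*(-54 + 9) = 111*(-45) = -4995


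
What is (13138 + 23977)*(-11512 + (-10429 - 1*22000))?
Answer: -1630870215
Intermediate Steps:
(13138 + 23977)*(-11512 + (-10429 - 1*22000)) = 37115*(-11512 + (-10429 - 22000)) = 37115*(-11512 - 32429) = 37115*(-43941) = -1630870215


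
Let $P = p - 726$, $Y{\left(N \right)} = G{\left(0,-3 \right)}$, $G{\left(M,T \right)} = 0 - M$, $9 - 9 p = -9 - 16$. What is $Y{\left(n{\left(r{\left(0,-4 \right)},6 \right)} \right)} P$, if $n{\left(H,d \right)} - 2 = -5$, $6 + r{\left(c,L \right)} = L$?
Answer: $0$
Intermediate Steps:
$p = \frac{34}{9}$ ($p = 1 - \frac{-9 - 16}{9} = 1 - - \frac{25}{9} = 1 + \frac{25}{9} = \frac{34}{9} \approx 3.7778$)
$r{\left(c,L \right)} = -6 + L$
$n{\left(H,d \right)} = -3$ ($n{\left(H,d \right)} = 2 - 5 = -3$)
$G{\left(M,T \right)} = - M$
$Y{\left(N \right)} = 0$ ($Y{\left(N \right)} = \left(-1\right) 0 = 0$)
$P = - \frac{6500}{9}$ ($P = \frac{34}{9} - 726 = - \frac{6500}{9} \approx -722.22$)
$Y{\left(n{\left(r{\left(0,-4 \right)},6 \right)} \right)} P = 0 \left(- \frac{6500}{9}\right) = 0$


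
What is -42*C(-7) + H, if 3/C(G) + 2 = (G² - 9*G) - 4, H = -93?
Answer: -4992/53 ≈ -94.189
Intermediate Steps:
C(G) = 3/(-6 + G² - 9*G) (C(G) = 3/(-2 + ((G² - 9*G) - 4)) = 3/(-2 + (-4 + G² - 9*G)) = 3/(-6 + G² - 9*G))
-42*C(-7) + H = -126/(-6 + (-7)² - 9*(-7)) - 93 = -126/(-6 + 49 + 63) - 93 = -126/106 - 93 = -42*3/106 - 93 = -63/53 - 93 = -4992/53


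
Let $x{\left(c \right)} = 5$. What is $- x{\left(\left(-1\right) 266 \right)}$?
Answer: $-5$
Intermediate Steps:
$- x{\left(\left(-1\right) 266 \right)} = \left(-1\right) 5 = -5$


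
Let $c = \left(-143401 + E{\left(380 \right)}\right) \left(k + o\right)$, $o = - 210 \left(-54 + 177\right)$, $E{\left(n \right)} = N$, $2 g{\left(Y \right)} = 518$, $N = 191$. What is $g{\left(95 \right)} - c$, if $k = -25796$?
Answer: $-7393359201$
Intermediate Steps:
$g{\left(Y \right)} = 259$ ($g{\left(Y \right)} = \frac{1}{2} \cdot 518 = 259$)
$E{\left(n \right)} = 191$
$o = -25830$ ($o = \left(-210\right) 123 = -25830$)
$c = 7393359460$ ($c = \left(-143401 + 191\right) \left(-25796 - 25830\right) = \left(-143210\right) \left(-51626\right) = 7393359460$)
$g{\left(95 \right)} - c = 259 - 7393359460 = -7393359201$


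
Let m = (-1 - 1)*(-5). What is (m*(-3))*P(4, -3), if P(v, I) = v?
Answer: -120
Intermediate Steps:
m = 10 (m = -2*(-5) = 10)
(m*(-3))*P(4, -3) = (10*(-3))*4 = -30*4 = -120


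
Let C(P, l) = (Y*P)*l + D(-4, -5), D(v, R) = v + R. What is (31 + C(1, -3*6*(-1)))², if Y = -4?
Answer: 2500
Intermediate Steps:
D(v, R) = R + v
C(P, l) = -9 - 4*P*l (C(P, l) = (-4*P)*l + (-5 - 4) = -4*P*l - 9 = -9 - 4*P*l)
(31 + C(1, -3*6*(-1)))² = (31 + (-9 - 4*1*-3*6*(-1)))² = (31 + (-9 - 4*1*(-18*(-1))))² = (31 + (-9 - 4*1*18))² = (31 + (-9 - 72))² = (31 - 81)² = (-50)² = 2500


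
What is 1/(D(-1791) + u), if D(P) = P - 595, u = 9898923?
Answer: 1/9896537 ≈ 1.0105e-7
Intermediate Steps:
D(P) = -595 + P
1/(D(-1791) + u) = 1/((-595 - 1791) + 9898923) = 1/(-2386 + 9898923) = 1/9896537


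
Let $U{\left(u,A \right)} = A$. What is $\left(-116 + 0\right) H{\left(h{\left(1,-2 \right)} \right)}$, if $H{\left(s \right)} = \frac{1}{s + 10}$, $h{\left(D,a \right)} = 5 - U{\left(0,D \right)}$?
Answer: $- \frac{58}{7} \approx -8.2857$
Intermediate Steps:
$h{\left(D,a \right)} = 5 - D$
$H{\left(s \right)} = \frac{1}{10 + s}$
$\left(-116 + 0\right) H{\left(h{\left(1,-2 \right)} \right)} = \frac{-116 + 0}{10 + \left(5 - 1\right)} = - \frac{116}{10 + \left(5 - 1\right)} = - \frac{116}{10 + 4} = - \frac{116}{14} = \left(-116\right) \frac{1}{14} = - \frac{58}{7}$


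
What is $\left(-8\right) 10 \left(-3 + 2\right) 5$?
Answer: $400$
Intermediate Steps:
$\left(-8\right) 10 \left(-3 + 2\right) 5 = - 80 \left(\left(-1\right) 5\right) = \left(-80\right) \left(-5\right) = 400$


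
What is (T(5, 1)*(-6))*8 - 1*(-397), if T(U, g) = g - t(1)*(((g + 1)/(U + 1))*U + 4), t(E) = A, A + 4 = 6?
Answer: 893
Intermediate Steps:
A = 2 (A = -4 + 6 = 2)
t(E) = 2
T(U, g) = -8 + g - 2*U*(1 + g)/(1 + U) (T(U, g) = g - 2*(((g + 1)/(U + 1))*U + 4) = g - 2*(((1 + g)/(1 + U))*U + 4) = g - 2*(U*(1 + g)/(1 + U) + 4) = g - 2*(4 + U*(1 + g)/(1 + U)) = g - (8 + 2*U*(1 + g)/(1 + U)) = g + (-8 - 2*U*(1 + g)/(1 + U)) = -8 + g - 2*U*(1 + g)/(1 + U))
(T(5, 1)*(-6))*8 - 1*(-397) = (((-8 + 1 - 10*5 - 1*5*1)/(1 + 5))*(-6))*8 - 1*(-397) = (((-8 + 1 - 50 - 5)/6)*(-6))*8 + 397 = (((⅙)*(-62))*(-6))*8 + 397 = -31/3*(-6)*8 + 397 = 62*8 + 397 = 496 + 397 = 893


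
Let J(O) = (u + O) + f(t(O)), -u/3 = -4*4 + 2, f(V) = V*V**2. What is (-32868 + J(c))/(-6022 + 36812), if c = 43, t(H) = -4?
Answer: -32847/30790 ≈ -1.0668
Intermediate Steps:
f(V) = V**3
u = 42 (u = -3*(-4*4 + 2) = -3*(-16 + 2) = -3*(-14) = 42)
J(O) = -22 + O (J(O) = (42 + O) + (-4)**3 = (42 + O) - 64 = -22 + O)
(-32868 + J(c))/(-6022 + 36812) = (-32868 + (-22 + 43))/(-6022 + 36812) = (-32868 + 21)/30790 = -32847*1/30790 = -32847/30790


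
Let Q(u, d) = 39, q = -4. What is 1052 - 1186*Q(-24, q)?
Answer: -45202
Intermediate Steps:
1052 - 1186*Q(-24, q) = 1052 - 1186*39 = 1052 - 46254 = -45202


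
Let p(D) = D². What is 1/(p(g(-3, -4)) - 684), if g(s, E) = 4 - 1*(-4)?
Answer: -1/620 ≈ -0.0016129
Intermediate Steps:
g(s, E) = 8 (g(s, E) = 4 + 4 = 8)
1/(p(g(-3, -4)) - 684) = 1/(8² - 684) = 1/(64 - 684) = 1/(-620) = -1/620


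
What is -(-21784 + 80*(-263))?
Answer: 42824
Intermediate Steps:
-(-21784 + 80*(-263)) = -(-21784 - 21040) = -1*(-42824) = 42824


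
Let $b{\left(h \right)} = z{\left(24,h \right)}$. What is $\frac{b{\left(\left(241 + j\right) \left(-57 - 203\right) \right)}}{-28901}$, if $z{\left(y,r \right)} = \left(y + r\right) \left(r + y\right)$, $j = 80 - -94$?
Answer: $- \frac{11637231376}{28901} \approx -4.0266 \cdot 10^{5}$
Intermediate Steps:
$j = 174$ ($j = 80 + 94 = 174$)
$z{\left(y,r \right)} = \left(r + y\right)^{2}$ ($z{\left(y,r \right)} = \left(r + y\right) \left(r + y\right) = \left(r + y\right)^{2}$)
$b{\left(h \right)} = \left(24 + h\right)^{2}$ ($b{\left(h \right)} = \left(h + 24\right)^{2} = \left(24 + h\right)^{2}$)
$\frac{b{\left(\left(241 + j\right) \left(-57 - 203\right) \right)}}{-28901} = \frac{\left(24 + \left(241 + 174\right) \left(-57 - 203\right)\right)^{2}}{-28901} = \left(24 + 415 \left(-260\right)\right)^{2} \left(- \frac{1}{28901}\right) = \left(24 - 107900\right)^{2} \left(- \frac{1}{28901}\right) = \left(-107876\right)^{2} \left(- \frac{1}{28901}\right) = 11637231376 \left(- \frac{1}{28901}\right) = - \frac{11637231376}{28901}$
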